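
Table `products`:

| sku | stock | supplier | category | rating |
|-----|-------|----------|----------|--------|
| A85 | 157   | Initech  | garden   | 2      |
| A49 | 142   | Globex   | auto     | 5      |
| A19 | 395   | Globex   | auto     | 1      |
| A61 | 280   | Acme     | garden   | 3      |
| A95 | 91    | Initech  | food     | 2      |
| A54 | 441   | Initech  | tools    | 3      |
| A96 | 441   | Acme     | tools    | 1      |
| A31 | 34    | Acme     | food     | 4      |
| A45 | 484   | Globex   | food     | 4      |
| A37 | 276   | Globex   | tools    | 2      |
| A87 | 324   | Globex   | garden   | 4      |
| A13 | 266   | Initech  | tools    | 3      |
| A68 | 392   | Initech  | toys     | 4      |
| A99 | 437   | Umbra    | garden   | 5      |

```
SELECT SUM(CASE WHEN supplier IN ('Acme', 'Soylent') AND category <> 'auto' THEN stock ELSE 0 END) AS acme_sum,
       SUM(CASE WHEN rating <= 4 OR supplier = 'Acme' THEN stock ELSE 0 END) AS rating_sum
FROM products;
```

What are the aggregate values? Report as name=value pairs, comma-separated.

acme_sum=755, rating_sum=3581

[acme_sum: supplier IN ('Acme', 'Soylent') AND category <> 'auto']
sku=A85: ✗
sku=A49: ✗
sku=A19: ✗
sku=A61: ✓ → 280
sku=A95: ✗
sku=A54: ✗
sku=A96: ✓ → 441
sku=A31: ✓ → 34
sku=A45: ✗
sku=A37: ✗
sku=A87: ✗
sku=A13: ✗
sku=A68: ✗
sku=A99: ✗
acme_sum = 280 + 441 + 34 = 755
—
[rating_sum: rating <= 4 OR supplier = 'Acme']
sku=A85: ✓ → 157
sku=A49: ✗
sku=A19: ✓ → 395
sku=A61: ✓ → 280
sku=A95: ✓ → 91
sku=A54: ✓ → 441
sku=A96: ✓ → 441
sku=A31: ✓ → 34
sku=A45: ✓ → 484
sku=A37: ✓ → 276
sku=A87: ✓ → 324
sku=A13: ✓ → 266
sku=A68: ✓ → 392
sku=A99: ✗
rating_sum = 157 + 395 + 280 + 91 + 441 + 441 + 34 + 484 + 276 + 324 + 266 + 392 = 3581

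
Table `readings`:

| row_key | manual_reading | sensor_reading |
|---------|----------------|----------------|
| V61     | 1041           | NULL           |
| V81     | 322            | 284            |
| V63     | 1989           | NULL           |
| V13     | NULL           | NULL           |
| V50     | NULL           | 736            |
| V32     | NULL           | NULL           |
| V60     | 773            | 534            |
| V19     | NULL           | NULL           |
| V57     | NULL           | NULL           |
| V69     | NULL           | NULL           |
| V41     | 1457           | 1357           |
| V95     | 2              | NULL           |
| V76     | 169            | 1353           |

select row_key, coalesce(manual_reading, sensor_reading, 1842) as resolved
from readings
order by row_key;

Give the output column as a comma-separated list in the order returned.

1842, 1842, 1842, 1457, 736, 1842, 773, 1041, 1989, 1842, 169, 322, 2

row_key=V13: manual_reading=NULL, sensor_reading=NULL, → literal 1842 → 1842
row_key=V19: manual_reading=NULL, sensor_reading=NULL, → literal 1842 → 1842
row_key=V32: manual_reading=NULL, sensor_reading=NULL, → literal 1842 → 1842
row_key=V41: manual_reading=1457 → 1457
row_key=V50: manual_reading=NULL, sensor_reading=736 → 736
row_key=V57: manual_reading=NULL, sensor_reading=NULL, → literal 1842 → 1842
row_key=V60: manual_reading=773 → 773
row_key=V61: manual_reading=1041 → 1041
row_key=V63: manual_reading=1989 → 1989
row_key=V69: manual_reading=NULL, sensor_reading=NULL, → literal 1842 → 1842
row_key=V76: manual_reading=169 → 169
row_key=V81: manual_reading=322 → 322
row_key=V95: manual_reading=2 → 2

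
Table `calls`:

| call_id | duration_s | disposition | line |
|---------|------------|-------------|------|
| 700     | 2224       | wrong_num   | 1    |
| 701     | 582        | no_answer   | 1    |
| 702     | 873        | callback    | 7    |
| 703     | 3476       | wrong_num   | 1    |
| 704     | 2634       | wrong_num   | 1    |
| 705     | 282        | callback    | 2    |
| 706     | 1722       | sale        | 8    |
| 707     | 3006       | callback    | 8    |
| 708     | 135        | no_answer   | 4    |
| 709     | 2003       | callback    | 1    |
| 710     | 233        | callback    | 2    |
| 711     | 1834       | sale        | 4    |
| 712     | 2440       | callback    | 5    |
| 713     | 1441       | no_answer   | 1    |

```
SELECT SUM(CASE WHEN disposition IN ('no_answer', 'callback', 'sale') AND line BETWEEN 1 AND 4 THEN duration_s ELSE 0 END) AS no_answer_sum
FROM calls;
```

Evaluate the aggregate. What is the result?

6510

call_id=700: ✗
call_id=701: ✓ → 582
call_id=702: ✗
call_id=703: ✗
call_id=704: ✗
call_id=705: ✓ → 282
call_id=706: ✗
call_id=707: ✗
call_id=708: ✓ → 135
call_id=709: ✓ → 2003
call_id=710: ✓ → 233
call_id=711: ✓ → 1834
call_id=712: ✗
call_id=713: ✓ → 1441
no_answer_sum = 582 + 282 + 135 + 2003 + 233 + 1834 + 1441 = 6510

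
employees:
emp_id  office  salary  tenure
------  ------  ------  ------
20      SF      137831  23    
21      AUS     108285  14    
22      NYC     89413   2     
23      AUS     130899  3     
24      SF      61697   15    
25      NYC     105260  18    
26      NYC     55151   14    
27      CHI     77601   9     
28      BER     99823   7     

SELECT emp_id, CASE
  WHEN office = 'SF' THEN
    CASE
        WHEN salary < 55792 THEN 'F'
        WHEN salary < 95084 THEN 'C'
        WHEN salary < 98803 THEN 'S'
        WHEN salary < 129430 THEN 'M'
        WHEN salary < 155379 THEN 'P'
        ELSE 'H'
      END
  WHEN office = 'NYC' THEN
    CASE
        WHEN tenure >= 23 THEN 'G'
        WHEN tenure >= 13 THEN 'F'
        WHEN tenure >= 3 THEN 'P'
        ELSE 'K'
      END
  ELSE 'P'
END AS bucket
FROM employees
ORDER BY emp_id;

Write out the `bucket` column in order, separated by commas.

P, P, K, P, C, F, F, P, P

emp_id=20: office='SF' → inner[salary < 155379] → P
emp_id=21: office='AUS' → outer ELSE → P
emp_id=22: office='NYC' → inner[ELSE] → K
emp_id=23: office='AUS' → outer ELSE → P
emp_id=24: office='SF' → inner[salary < 95084] → C
emp_id=25: office='NYC' → inner[tenure >= 13] → F
emp_id=26: office='NYC' → inner[tenure >= 13] → F
emp_id=27: office='CHI' → outer ELSE → P
emp_id=28: office='BER' → outer ELSE → P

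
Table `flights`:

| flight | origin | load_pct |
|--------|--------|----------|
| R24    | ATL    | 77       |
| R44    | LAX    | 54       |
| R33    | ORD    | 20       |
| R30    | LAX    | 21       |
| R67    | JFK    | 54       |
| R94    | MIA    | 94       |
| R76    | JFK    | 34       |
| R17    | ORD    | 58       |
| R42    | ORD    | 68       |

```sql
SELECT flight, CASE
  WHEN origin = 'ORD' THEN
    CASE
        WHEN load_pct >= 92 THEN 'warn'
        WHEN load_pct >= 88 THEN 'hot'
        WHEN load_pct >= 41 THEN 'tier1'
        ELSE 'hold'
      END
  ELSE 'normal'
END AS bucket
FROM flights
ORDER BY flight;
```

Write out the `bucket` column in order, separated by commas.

flight=R17: origin='ORD' → inner[load_pct >= 41] → tier1
flight=R24: origin='ATL' → outer ELSE → normal
flight=R30: origin='LAX' → outer ELSE → normal
flight=R33: origin='ORD' → inner[ELSE] → hold
flight=R42: origin='ORD' → inner[load_pct >= 41] → tier1
flight=R44: origin='LAX' → outer ELSE → normal
flight=R67: origin='JFK' → outer ELSE → normal
flight=R76: origin='JFK' → outer ELSE → normal
flight=R94: origin='MIA' → outer ELSE → normal

tier1, normal, normal, hold, tier1, normal, normal, normal, normal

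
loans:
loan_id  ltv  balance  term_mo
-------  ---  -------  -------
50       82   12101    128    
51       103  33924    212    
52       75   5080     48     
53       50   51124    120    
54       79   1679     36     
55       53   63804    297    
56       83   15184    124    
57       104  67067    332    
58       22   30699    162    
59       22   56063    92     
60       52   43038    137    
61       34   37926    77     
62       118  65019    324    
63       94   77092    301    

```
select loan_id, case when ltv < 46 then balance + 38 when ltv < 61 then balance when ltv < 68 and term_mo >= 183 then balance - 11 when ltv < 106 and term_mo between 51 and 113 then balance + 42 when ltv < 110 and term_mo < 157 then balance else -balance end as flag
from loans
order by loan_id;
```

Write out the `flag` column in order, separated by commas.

loan_id=50: ltv < 110 and term_mo < 157 → 12101
loan_id=51: ELSE → -33924
loan_id=52: ltv < 110 and term_mo < 157 → 5080
loan_id=53: ltv < 61 → 51124
loan_id=54: ltv < 110 and term_mo < 157 → 1679
loan_id=55: ltv < 61 → 63804
loan_id=56: ltv < 110 and term_mo < 157 → 15184
loan_id=57: ELSE → -67067
loan_id=58: ltv < 46 → 30737
loan_id=59: ltv < 46 → 56101
loan_id=60: ltv < 61 → 43038
loan_id=61: ltv < 46 → 37964
loan_id=62: ELSE → -65019
loan_id=63: ELSE → -77092

12101, -33924, 5080, 51124, 1679, 63804, 15184, -67067, 30737, 56101, 43038, 37964, -65019, -77092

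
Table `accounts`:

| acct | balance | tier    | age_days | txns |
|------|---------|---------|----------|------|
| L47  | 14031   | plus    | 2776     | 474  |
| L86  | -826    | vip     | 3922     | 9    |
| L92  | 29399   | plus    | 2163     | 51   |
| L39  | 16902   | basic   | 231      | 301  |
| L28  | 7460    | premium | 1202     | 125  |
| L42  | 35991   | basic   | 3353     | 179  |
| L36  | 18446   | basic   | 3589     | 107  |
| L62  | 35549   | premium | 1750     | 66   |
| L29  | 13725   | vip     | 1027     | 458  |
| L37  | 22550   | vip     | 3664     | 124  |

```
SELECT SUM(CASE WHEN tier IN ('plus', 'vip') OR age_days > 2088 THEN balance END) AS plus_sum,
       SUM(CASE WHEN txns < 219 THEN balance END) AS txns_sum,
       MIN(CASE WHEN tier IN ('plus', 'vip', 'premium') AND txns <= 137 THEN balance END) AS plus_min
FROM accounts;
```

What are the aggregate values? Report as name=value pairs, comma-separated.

plus_sum=133316, txns_sum=148569, plus_min=-826

[plus_sum: tier IN ('plus', 'vip') OR age_days > 2088]
acct=L47: ✓ → 14031
acct=L86: ✓ → -826
acct=L92: ✓ → 29399
acct=L39: ✗
acct=L28: ✗
acct=L42: ✓ → 35991
acct=L36: ✓ → 18446
acct=L62: ✗
acct=L29: ✓ → 13725
acct=L37: ✓ → 22550
plus_sum = 14031 + -826 + 29399 + 35991 + 18446 + 13725 + 22550 = 133316
—
[txns_sum: txns < 219]
acct=L47: ✗
acct=L86: ✓ → -826
acct=L92: ✓ → 29399
acct=L39: ✗
acct=L28: ✓ → 7460
acct=L42: ✓ → 35991
acct=L36: ✓ → 18446
acct=L62: ✓ → 35549
acct=L29: ✗
acct=L37: ✓ → 22550
txns_sum = -826 + 29399 + 7460 + 35991 + 18446 + 35549 + 22550 = 148569
—
[plus_min: tier IN ('plus', 'vip', 'premium') AND txns <= 137]
acct=L47: ✗
acct=L86: ✓ → -826
acct=L92: ✓ → 29399
acct=L39: ✗
acct=L28: ✓ → 7460
acct=L42: ✗
acct=L36: ✗
acct=L62: ✓ → 35549
acct=L29: ✗
acct=L37: ✓ → 22550
plus_min = MIN(-826, 29399, 7460, 35549, 22550) = -826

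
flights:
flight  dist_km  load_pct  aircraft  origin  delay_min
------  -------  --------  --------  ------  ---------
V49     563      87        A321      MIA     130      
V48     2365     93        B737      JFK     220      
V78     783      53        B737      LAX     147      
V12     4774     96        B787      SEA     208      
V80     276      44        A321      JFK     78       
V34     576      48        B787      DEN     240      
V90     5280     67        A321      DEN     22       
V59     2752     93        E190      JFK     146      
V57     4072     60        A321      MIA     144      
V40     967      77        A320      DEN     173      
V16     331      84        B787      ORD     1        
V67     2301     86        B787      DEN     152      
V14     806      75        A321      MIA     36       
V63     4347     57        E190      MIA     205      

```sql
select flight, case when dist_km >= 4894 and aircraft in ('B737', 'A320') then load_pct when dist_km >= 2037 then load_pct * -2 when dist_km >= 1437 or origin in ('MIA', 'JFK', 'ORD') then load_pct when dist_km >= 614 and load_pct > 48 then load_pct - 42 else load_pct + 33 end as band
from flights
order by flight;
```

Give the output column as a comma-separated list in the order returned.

-192, 75, 84, 81, 35, -186, 87, -120, -186, -114, -172, 11, 44, -134

flight=V12: dist_km >= 2037 → -192
flight=V14: dist_km >= 1437 or origin in ('MIA', 'JFK', 'ORD') → 75
flight=V16: dist_km >= 1437 or origin in ('MIA', 'JFK', 'ORD') → 84
flight=V34: ELSE → 81
flight=V40: dist_km >= 614 and load_pct > 48 → 35
flight=V48: dist_km >= 2037 → -186
flight=V49: dist_km >= 1437 or origin in ('MIA', 'JFK', 'ORD') → 87
flight=V57: dist_km >= 2037 → -120
flight=V59: dist_km >= 2037 → -186
flight=V63: dist_km >= 2037 → -114
flight=V67: dist_km >= 2037 → -172
flight=V78: dist_km >= 614 and load_pct > 48 → 11
flight=V80: dist_km >= 1437 or origin in ('MIA', 'JFK', 'ORD') → 44
flight=V90: dist_km >= 2037 → -134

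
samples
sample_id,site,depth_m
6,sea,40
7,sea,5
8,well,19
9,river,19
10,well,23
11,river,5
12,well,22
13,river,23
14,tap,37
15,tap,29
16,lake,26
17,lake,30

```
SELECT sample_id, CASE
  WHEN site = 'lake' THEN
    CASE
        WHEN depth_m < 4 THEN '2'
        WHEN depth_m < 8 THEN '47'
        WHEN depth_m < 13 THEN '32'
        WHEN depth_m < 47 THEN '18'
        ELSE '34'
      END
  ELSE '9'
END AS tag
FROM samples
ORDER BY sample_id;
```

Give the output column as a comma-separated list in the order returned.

9, 9, 9, 9, 9, 9, 9, 9, 9, 9, 18, 18

sample_id=6: site='sea' → outer ELSE → 9
sample_id=7: site='sea' → outer ELSE → 9
sample_id=8: site='well' → outer ELSE → 9
sample_id=9: site='river' → outer ELSE → 9
sample_id=10: site='well' → outer ELSE → 9
sample_id=11: site='river' → outer ELSE → 9
sample_id=12: site='well' → outer ELSE → 9
sample_id=13: site='river' → outer ELSE → 9
sample_id=14: site='tap' → outer ELSE → 9
sample_id=15: site='tap' → outer ELSE → 9
sample_id=16: site='lake' → inner[depth_m < 47] → 18
sample_id=17: site='lake' → inner[depth_m < 47] → 18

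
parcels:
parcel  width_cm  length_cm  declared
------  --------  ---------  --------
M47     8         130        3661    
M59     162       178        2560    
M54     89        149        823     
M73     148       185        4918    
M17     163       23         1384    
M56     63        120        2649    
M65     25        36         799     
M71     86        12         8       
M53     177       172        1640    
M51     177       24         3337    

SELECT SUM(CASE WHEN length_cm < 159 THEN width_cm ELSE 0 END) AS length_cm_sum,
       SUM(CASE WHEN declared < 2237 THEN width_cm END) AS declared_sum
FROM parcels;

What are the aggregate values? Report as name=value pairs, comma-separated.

[length_cm_sum: length_cm < 159]
parcel=M47: ✓ → 8
parcel=M59: ✗
parcel=M54: ✓ → 89
parcel=M73: ✗
parcel=M17: ✓ → 163
parcel=M56: ✓ → 63
parcel=M65: ✓ → 25
parcel=M71: ✓ → 86
parcel=M53: ✗
parcel=M51: ✓ → 177
length_cm_sum = 8 + 89 + 163 + 63 + 25 + 86 + 177 = 611
—
[declared_sum: declared < 2237]
parcel=M47: ✗
parcel=M59: ✗
parcel=M54: ✓ → 89
parcel=M73: ✗
parcel=M17: ✓ → 163
parcel=M56: ✗
parcel=M65: ✓ → 25
parcel=M71: ✓ → 86
parcel=M53: ✓ → 177
parcel=M51: ✗
declared_sum = 89 + 163 + 25 + 86 + 177 = 540

length_cm_sum=611, declared_sum=540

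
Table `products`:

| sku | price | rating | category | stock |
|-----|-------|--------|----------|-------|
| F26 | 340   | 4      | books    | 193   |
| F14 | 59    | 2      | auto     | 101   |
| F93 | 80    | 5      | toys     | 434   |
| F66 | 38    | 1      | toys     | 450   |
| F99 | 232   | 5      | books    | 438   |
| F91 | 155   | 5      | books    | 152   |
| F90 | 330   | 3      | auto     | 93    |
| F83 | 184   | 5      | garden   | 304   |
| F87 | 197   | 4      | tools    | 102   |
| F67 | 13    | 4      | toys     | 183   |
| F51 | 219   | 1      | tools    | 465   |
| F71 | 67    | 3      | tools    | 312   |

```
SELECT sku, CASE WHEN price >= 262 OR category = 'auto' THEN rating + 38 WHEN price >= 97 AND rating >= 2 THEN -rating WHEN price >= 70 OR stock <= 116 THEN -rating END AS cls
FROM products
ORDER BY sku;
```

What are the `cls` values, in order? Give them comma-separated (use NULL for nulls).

sku=F14: price >= 262 OR category = 'auto' → 40
sku=F26: price >= 262 OR category = 'auto' → 42
sku=F51: price >= 70 OR stock <= 116 → -1
sku=F66: (no match → NULL) → NULL
sku=F67: (no match → NULL) → NULL
sku=F71: (no match → NULL) → NULL
sku=F83: price >= 97 AND rating >= 2 → -5
sku=F87: price >= 97 AND rating >= 2 → -4
sku=F90: price >= 262 OR category = 'auto' → 41
sku=F91: price >= 97 AND rating >= 2 → -5
sku=F93: price >= 70 OR stock <= 116 → -5
sku=F99: price >= 97 AND rating >= 2 → -5

40, 42, -1, NULL, NULL, NULL, -5, -4, 41, -5, -5, -5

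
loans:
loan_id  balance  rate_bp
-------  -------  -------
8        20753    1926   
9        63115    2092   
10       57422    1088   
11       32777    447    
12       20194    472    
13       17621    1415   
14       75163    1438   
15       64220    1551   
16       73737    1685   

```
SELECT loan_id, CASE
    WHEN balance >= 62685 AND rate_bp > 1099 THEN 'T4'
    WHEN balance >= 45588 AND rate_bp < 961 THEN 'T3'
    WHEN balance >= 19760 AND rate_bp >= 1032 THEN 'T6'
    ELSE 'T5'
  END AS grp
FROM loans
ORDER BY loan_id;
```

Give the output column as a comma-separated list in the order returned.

T6, T4, T6, T5, T5, T5, T4, T4, T4

loan_id=8: balance >= 19760 AND rate_bp >= 1032 → T6
loan_id=9: balance >= 62685 AND rate_bp > 1099 → T4
loan_id=10: balance >= 19760 AND rate_bp >= 1032 → T6
loan_id=11: ELSE → T5
loan_id=12: ELSE → T5
loan_id=13: ELSE → T5
loan_id=14: balance >= 62685 AND rate_bp > 1099 → T4
loan_id=15: balance >= 62685 AND rate_bp > 1099 → T4
loan_id=16: balance >= 62685 AND rate_bp > 1099 → T4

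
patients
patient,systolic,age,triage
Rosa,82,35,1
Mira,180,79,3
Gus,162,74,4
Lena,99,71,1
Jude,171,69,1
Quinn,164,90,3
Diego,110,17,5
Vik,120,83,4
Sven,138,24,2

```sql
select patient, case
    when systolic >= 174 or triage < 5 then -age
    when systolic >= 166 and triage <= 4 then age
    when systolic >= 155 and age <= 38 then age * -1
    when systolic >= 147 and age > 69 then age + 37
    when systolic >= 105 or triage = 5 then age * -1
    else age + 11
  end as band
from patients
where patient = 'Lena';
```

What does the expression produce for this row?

-71

patient = Lena: systolic=99, age=71, triage=1.
systolic >= 174 or triage < 5 → true → -71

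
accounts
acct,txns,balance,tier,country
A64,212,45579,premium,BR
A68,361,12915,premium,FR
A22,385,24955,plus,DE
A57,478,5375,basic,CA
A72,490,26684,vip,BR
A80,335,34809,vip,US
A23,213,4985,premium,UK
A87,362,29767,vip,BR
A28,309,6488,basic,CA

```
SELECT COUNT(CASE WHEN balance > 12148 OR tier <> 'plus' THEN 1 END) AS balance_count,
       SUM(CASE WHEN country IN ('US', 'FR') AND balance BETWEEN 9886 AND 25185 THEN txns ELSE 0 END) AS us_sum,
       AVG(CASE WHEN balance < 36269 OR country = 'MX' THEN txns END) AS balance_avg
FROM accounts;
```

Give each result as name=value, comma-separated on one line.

balance_count=9, us_sum=361, balance_avg=366.625

[balance_count: balance > 12148 OR tier <> 'plus']
acct=A64: ✓ → 1
acct=A68: ✓ → 1
acct=A22: ✓ → 1
acct=A57: ✓ → 1
acct=A72: ✓ → 1
acct=A80: ✓ → 1
acct=A23: ✓ → 1
acct=A87: ✓ → 1
acct=A28: ✓ → 1
balance_count = COUNT(1, 1, 1, 1, 1, 1, 1, 1, 1) = 9
—
[us_sum: country IN ('US', 'FR') AND balance BETWEEN 9886 AND 25185]
acct=A64: ✗
acct=A68: ✓ → 361
acct=A22: ✗
acct=A57: ✗
acct=A72: ✗
acct=A80: ✗
acct=A23: ✗
acct=A87: ✗
acct=A28: ✗
us_sum = 361
—
[balance_avg: balance < 36269 OR country = 'MX']
acct=A64: ✗
acct=A68: ✓ → 361
acct=A22: ✓ → 385
acct=A57: ✓ → 478
acct=A72: ✓ → 490
acct=A80: ✓ → 335
acct=A23: ✓ → 213
acct=A87: ✓ → 362
acct=A28: ✓ → 309
balance_avg = (361 + 385 + 478 + 490 + 335 + 213 + 362 + 309) / 8 = 366.625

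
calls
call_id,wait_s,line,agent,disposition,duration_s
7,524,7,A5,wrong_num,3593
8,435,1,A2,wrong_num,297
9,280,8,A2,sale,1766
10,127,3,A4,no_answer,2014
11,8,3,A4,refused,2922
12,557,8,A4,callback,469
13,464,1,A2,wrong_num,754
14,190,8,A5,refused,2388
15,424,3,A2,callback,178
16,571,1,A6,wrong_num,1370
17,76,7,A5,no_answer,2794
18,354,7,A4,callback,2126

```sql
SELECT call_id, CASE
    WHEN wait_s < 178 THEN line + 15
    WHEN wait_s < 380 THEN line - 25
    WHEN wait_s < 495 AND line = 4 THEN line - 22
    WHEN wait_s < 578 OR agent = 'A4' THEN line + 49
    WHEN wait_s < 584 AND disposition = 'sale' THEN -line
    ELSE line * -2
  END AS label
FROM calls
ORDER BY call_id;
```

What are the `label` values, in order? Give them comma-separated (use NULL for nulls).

call_id=7: wait_s < 578 OR agent = 'A4' → 56
call_id=8: wait_s < 578 OR agent = 'A4' → 50
call_id=9: wait_s < 380 → -17
call_id=10: wait_s < 178 → 18
call_id=11: wait_s < 178 → 18
call_id=12: wait_s < 578 OR agent = 'A4' → 57
call_id=13: wait_s < 578 OR agent = 'A4' → 50
call_id=14: wait_s < 380 → -17
call_id=15: wait_s < 578 OR agent = 'A4' → 52
call_id=16: wait_s < 578 OR agent = 'A4' → 50
call_id=17: wait_s < 178 → 22
call_id=18: wait_s < 380 → -18

56, 50, -17, 18, 18, 57, 50, -17, 52, 50, 22, -18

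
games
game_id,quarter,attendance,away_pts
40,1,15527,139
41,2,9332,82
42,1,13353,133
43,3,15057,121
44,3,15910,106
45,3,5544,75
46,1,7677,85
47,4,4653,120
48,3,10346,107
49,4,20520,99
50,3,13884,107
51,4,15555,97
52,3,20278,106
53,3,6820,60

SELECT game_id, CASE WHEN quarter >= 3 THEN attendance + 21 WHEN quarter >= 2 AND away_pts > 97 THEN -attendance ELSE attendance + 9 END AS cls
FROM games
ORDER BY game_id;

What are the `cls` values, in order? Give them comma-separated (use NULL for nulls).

game_id=40: ELSE → 15536
game_id=41: ELSE → 9341
game_id=42: ELSE → 13362
game_id=43: quarter >= 3 → 15078
game_id=44: quarter >= 3 → 15931
game_id=45: quarter >= 3 → 5565
game_id=46: ELSE → 7686
game_id=47: quarter >= 3 → 4674
game_id=48: quarter >= 3 → 10367
game_id=49: quarter >= 3 → 20541
game_id=50: quarter >= 3 → 13905
game_id=51: quarter >= 3 → 15576
game_id=52: quarter >= 3 → 20299
game_id=53: quarter >= 3 → 6841

15536, 9341, 13362, 15078, 15931, 5565, 7686, 4674, 10367, 20541, 13905, 15576, 20299, 6841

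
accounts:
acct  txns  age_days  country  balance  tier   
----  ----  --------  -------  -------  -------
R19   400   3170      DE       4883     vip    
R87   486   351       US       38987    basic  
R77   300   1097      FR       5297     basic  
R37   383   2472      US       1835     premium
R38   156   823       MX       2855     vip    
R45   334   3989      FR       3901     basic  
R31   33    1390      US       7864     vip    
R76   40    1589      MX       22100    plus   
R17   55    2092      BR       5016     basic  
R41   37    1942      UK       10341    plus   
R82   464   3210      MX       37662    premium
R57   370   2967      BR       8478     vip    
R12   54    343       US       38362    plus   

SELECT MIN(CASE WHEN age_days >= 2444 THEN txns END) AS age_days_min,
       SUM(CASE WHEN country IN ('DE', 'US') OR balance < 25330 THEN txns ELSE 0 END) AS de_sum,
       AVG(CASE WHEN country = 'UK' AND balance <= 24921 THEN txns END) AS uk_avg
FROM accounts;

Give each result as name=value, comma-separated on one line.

[age_days_min: age_days >= 2444]
acct=R19: ✓ → 400
acct=R87: ✗
acct=R77: ✗
acct=R37: ✓ → 383
acct=R38: ✗
acct=R45: ✓ → 334
acct=R31: ✗
acct=R76: ✗
acct=R17: ✗
acct=R41: ✗
acct=R82: ✓ → 464
acct=R57: ✓ → 370
acct=R12: ✗
age_days_min = MIN(400, 383, 334, 464, 370) = 334
—
[de_sum: country IN ('DE', 'US') OR balance < 25330]
acct=R19: ✓ → 400
acct=R87: ✓ → 486
acct=R77: ✓ → 300
acct=R37: ✓ → 383
acct=R38: ✓ → 156
acct=R45: ✓ → 334
acct=R31: ✓ → 33
acct=R76: ✓ → 40
acct=R17: ✓ → 55
acct=R41: ✓ → 37
acct=R82: ✗
acct=R57: ✓ → 370
acct=R12: ✓ → 54
de_sum = 400 + 486 + 300 + 383 + 156 + 334 + 33 + 40 + 55 + 37 + 370 + 54 = 2648
—
[uk_avg: country = 'UK' AND balance <= 24921]
acct=R19: ✗
acct=R87: ✗
acct=R77: ✗
acct=R37: ✗
acct=R38: ✗
acct=R45: ✗
acct=R31: ✗
acct=R76: ✗
acct=R17: ✗
acct=R41: ✓ → 37
acct=R82: ✗
acct=R57: ✗
acct=R12: ✗
uk_avg = 37

age_days_min=334, de_sum=2648, uk_avg=37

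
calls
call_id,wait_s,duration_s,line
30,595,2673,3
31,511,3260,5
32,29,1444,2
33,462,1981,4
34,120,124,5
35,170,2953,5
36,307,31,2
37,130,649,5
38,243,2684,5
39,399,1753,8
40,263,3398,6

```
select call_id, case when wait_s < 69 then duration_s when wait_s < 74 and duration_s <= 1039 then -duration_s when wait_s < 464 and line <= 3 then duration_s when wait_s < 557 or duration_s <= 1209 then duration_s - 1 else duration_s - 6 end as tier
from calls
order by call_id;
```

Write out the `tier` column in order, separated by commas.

call_id=30: ELSE → 2667
call_id=31: wait_s < 557 or duration_s <= 1209 → 3259
call_id=32: wait_s < 69 → 1444
call_id=33: wait_s < 557 or duration_s <= 1209 → 1980
call_id=34: wait_s < 557 or duration_s <= 1209 → 123
call_id=35: wait_s < 557 or duration_s <= 1209 → 2952
call_id=36: wait_s < 464 and line <= 3 → 31
call_id=37: wait_s < 557 or duration_s <= 1209 → 648
call_id=38: wait_s < 557 or duration_s <= 1209 → 2683
call_id=39: wait_s < 557 or duration_s <= 1209 → 1752
call_id=40: wait_s < 557 or duration_s <= 1209 → 3397

2667, 3259, 1444, 1980, 123, 2952, 31, 648, 2683, 1752, 3397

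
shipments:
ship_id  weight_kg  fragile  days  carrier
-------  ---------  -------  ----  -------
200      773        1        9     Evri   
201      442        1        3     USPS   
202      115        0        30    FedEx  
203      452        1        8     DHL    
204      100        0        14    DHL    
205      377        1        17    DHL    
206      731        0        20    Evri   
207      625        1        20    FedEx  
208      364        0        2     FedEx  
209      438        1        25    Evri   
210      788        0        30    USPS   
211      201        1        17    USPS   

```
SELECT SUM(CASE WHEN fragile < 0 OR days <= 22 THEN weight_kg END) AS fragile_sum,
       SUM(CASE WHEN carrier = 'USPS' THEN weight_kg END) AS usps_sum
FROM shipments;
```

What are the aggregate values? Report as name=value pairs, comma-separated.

[fragile_sum: fragile < 0 OR days <= 22]
ship_id=200: ✓ → 773
ship_id=201: ✓ → 442
ship_id=202: ✗
ship_id=203: ✓ → 452
ship_id=204: ✓ → 100
ship_id=205: ✓ → 377
ship_id=206: ✓ → 731
ship_id=207: ✓ → 625
ship_id=208: ✓ → 364
ship_id=209: ✗
ship_id=210: ✗
ship_id=211: ✓ → 201
fragile_sum = 773 + 442 + 452 + 100 + 377 + 731 + 625 + 364 + 201 = 4065
—
[usps_sum: carrier = 'USPS']
ship_id=200: ✗
ship_id=201: ✓ → 442
ship_id=202: ✗
ship_id=203: ✗
ship_id=204: ✗
ship_id=205: ✗
ship_id=206: ✗
ship_id=207: ✗
ship_id=208: ✗
ship_id=209: ✗
ship_id=210: ✓ → 788
ship_id=211: ✓ → 201
usps_sum = 442 + 788 + 201 = 1431

fragile_sum=4065, usps_sum=1431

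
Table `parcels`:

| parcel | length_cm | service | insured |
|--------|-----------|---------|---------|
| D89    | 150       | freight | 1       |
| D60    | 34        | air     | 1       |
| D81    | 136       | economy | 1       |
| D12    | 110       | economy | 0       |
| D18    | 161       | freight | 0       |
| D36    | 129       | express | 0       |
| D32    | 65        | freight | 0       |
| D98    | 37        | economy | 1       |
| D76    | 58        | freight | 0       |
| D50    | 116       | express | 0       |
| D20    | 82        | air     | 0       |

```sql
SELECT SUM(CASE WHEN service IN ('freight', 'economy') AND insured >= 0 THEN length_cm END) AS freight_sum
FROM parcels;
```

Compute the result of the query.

717

parcel=D89: ✓ → 150
parcel=D60: ✗
parcel=D81: ✓ → 136
parcel=D12: ✓ → 110
parcel=D18: ✓ → 161
parcel=D36: ✗
parcel=D32: ✓ → 65
parcel=D98: ✓ → 37
parcel=D76: ✓ → 58
parcel=D50: ✗
parcel=D20: ✗
freight_sum = 150 + 136 + 110 + 161 + 65 + 37 + 58 = 717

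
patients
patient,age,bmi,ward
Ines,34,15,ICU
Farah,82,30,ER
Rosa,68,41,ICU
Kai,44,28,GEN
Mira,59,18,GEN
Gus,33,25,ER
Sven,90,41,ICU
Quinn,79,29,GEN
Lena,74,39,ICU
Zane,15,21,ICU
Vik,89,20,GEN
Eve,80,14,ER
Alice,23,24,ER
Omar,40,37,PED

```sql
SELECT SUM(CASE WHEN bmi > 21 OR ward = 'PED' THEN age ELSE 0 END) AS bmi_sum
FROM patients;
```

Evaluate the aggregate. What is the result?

533

patient=Ines: ✗
patient=Farah: ✓ → 82
patient=Rosa: ✓ → 68
patient=Kai: ✓ → 44
patient=Mira: ✗
patient=Gus: ✓ → 33
patient=Sven: ✓ → 90
patient=Quinn: ✓ → 79
patient=Lena: ✓ → 74
patient=Zane: ✗
patient=Vik: ✗
patient=Eve: ✗
patient=Alice: ✓ → 23
patient=Omar: ✓ → 40
bmi_sum = 82 + 68 + 44 + 33 + 90 + 79 + 74 + 23 + 40 = 533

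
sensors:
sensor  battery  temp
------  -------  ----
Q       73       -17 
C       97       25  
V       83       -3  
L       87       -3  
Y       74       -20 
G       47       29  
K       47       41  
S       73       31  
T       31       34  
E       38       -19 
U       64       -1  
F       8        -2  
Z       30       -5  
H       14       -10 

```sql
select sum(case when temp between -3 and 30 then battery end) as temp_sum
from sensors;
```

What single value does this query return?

386

sensor=Q: ✗
sensor=C: ✓ → 97
sensor=V: ✓ → 83
sensor=L: ✓ → 87
sensor=Y: ✗
sensor=G: ✓ → 47
sensor=K: ✗
sensor=S: ✗
sensor=T: ✗
sensor=E: ✗
sensor=U: ✓ → 64
sensor=F: ✓ → 8
sensor=Z: ✗
sensor=H: ✗
temp_sum = 97 + 83 + 87 + 47 + 64 + 8 = 386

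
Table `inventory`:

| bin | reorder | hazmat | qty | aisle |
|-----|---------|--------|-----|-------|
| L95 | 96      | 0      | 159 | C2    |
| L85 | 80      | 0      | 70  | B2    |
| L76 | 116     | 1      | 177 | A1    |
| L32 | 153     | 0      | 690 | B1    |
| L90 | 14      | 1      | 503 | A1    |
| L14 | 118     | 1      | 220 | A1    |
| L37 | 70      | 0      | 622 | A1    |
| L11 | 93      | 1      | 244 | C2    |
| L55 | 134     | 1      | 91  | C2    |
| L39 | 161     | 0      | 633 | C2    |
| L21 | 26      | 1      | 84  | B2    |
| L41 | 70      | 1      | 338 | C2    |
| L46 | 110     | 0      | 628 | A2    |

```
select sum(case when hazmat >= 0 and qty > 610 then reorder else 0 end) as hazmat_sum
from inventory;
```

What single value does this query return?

494

bin=L95: ✗
bin=L85: ✗
bin=L76: ✗
bin=L32: ✓ → 153
bin=L90: ✗
bin=L14: ✗
bin=L37: ✓ → 70
bin=L11: ✗
bin=L55: ✗
bin=L39: ✓ → 161
bin=L21: ✗
bin=L41: ✗
bin=L46: ✓ → 110
hazmat_sum = 153 + 70 + 161 + 110 = 494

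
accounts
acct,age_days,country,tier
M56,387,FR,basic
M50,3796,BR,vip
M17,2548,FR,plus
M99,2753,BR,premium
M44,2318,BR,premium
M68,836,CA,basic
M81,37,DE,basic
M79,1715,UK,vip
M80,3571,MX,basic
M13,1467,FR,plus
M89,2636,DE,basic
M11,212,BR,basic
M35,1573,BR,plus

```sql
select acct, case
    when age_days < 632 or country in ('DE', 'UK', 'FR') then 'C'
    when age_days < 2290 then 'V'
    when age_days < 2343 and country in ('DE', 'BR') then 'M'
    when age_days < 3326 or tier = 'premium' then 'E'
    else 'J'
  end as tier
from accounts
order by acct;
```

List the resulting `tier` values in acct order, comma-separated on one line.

C, C, C, V, M, J, C, V, C, J, C, C, E

acct=M11: age_days < 632 or country in ('DE', 'UK', 'FR') → C
acct=M13: age_days < 632 or country in ('DE', 'UK', 'FR') → C
acct=M17: age_days < 632 or country in ('DE', 'UK', 'FR') → C
acct=M35: age_days < 2290 → V
acct=M44: age_days < 2343 and country in ('DE', 'BR') → M
acct=M50: ELSE → J
acct=M56: age_days < 632 or country in ('DE', 'UK', 'FR') → C
acct=M68: age_days < 2290 → V
acct=M79: age_days < 632 or country in ('DE', 'UK', 'FR') → C
acct=M80: ELSE → J
acct=M81: age_days < 632 or country in ('DE', 'UK', 'FR') → C
acct=M89: age_days < 632 or country in ('DE', 'UK', 'FR') → C
acct=M99: age_days < 3326 or tier = 'premium' → E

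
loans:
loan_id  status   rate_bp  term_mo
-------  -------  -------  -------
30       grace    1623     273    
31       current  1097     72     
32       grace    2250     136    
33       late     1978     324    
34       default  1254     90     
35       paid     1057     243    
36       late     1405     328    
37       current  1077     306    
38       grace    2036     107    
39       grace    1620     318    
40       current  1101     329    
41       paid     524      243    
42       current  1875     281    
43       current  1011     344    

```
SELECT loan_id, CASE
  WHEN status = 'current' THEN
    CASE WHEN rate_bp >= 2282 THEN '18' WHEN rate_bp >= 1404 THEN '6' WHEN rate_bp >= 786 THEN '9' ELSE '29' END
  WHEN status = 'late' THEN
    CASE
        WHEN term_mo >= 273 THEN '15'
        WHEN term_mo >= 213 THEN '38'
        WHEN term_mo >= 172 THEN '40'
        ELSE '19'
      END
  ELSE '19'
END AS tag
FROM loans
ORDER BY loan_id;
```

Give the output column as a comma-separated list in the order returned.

loan_id=30: status='grace' → outer ELSE → 19
loan_id=31: status='current' → inner[rate_bp >= 786] → 9
loan_id=32: status='grace' → outer ELSE → 19
loan_id=33: status='late' → inner[term_mo >= 273] → 15
loan_id=34: status='default' → outer ELSE → 19
loan_id=35: status='paid' → outer ELSE → 19
loan_id=36: status='late' → inner[term_mo >= 273] → 15
loan_id=37: status='current' → inner[rate_bp >= 786] → 9
loan_id=38: status='grace' → outer ELSE → 19
loan_id=39: status='grace' → outer ELSE → 19
loan_id=40: status='current' → inner[rate_bp >= 786] → 9
loan_id=41: status='paid' → outer ELSE → 19
loan_id=42: status='current' → inner[rate_bp >= 1404] → 6
loan_id=43: status='current' → inner[rate_bp >= 786] → 9

19, 9, 19, 15, 19, 19, 15, 9, 19, 19, 9, 19, 6, 9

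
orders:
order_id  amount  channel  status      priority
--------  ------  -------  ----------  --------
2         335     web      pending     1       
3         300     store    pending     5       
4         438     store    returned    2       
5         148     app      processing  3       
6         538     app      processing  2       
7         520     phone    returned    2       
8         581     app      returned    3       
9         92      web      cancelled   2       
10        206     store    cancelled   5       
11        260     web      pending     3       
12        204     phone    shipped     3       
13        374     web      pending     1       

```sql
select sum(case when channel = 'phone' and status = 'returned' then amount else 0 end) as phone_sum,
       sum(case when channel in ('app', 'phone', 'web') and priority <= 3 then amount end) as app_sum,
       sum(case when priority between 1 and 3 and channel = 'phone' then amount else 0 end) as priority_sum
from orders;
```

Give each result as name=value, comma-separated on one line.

[phone_sum: channel = 'phone' and status = 'returned']
order_id=2: ✗
order_id=3: ✗
order_id=4: ✗
order_id=5: ✗
order_id=6: ✗
order_id=7: ✓ → 520
order_id=8: ✗
order_id=9: ✗
order_id=10: ✗
order_id=11: ✗
order_id=12: ✗
order_id=13: ✗
phone_sum = 520
—
[app_sum: channel in ('app', 'phone', 'web') and priority <= 3]
order_id=2: ✓ → 335
order_id=3: ✗
order_id=4: ✗
order_id=5: ✓ → 148
order_id=6: ✓ → 538
order_id=7: ✓ → 520
order_id=8: ✓ → 581
order_id=9: ✓ → 92
order_id=10: ✗
order_id=11: ✓ → 260
order_id=12: ✓ → 204
order_id=13: ✓ → 374
app_sum = 335 + 148 + 538 + 520 + 581 + 92 + 260 + 204 + 374 = 3052
—
[priority_sum: priority between 1 and 3 and channel = 'phone']
order_id=2: ✗
order_id=3: ✗
order_id=4: ✗
order_id=5: ✗
order_id=6: ✗
order_id=7: ✓ → 520
order_id=8: ✗
order_id=9: ✗
order_id=10: ✗
order_id=11: ✗
order_id=12: ✓ → 204
order_id=13: ✗
priority_sum = 520 + 204 = 724

phone_sum=520, app_sum=3052, priority_sum=724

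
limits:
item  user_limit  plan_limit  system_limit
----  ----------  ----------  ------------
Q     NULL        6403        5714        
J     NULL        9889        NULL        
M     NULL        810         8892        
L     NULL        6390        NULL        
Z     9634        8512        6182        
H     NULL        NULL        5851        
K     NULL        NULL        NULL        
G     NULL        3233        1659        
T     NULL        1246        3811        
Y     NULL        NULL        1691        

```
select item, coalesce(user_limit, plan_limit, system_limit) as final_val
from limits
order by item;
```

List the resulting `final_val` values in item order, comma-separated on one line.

3233, 5851, 9889, NULL, 6390, 810, 6403, 1246, 1691, 9634

item=G: user_limit=NULL, plan_limit=3233 → 3233
item=H: user_limit=NULL, plan_limit=NULL, system_limit=5851 → 5851
item=J: user_limit=NULL, plan_limit=9889 → 9889
item=K: user_limit=NULL, plan_limit=NULL, system_limit=NULL (all NULL) → NULL
item=L: user_limit=NULL, plan_limit=6390 → 6390
item=M: user_limit=NULL, plan_limit=810 → 810
item=Q: user_limit=NULL, plan_limit=6403 → 6403
item=T: user_limit=NULL, plan_limit=1246 → 1246
item=Y: user_limit=NULL, plan_limit=NULL, system_limit=1691 → 1691
item=Z: user_limit=9634 → 9634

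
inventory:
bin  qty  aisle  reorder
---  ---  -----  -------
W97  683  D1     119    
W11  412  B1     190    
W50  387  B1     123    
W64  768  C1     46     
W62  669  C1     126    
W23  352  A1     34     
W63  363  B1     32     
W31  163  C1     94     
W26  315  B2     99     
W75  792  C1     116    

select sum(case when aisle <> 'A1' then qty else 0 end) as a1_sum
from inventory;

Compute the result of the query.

bin=W97: ✓ → 683
bin=W11: ✓ → 412
bin=W50: ✓ → 387
bin=W64: ✓ → 768
bin=W62: ✓ → 669
bin=W23: ✗
bin=W63: ✓ → 363
bin=W31: ✓ → 163
bin=W26: ✓ → 315
bin=W75: ✓ → 792
a1_sum = 683 + 412 + 387 + 768 + 669 + 363 + 163 + 315 + 792 = 4552

4552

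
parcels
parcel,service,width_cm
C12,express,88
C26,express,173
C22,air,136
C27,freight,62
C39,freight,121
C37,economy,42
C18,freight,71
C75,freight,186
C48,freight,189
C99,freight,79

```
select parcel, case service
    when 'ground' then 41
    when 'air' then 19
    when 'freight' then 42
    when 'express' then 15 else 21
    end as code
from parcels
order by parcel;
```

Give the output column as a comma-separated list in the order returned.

parcel=C12: service='express' → 15
parcel=C18: service='freight' → 42
parcel=C22: service='air' → 19
parcel=C26: service='express' → 15
parcel=C27: service='freight' → 42
parcel=C37: ELSE → 21
parcel=C39: service='freight' → 42
parcel=C48: service='freight' → 42
parcel=C75: service='freight' → 42
parcel=C99: service='freight' → 42

15, 42, 19, 15, 42, 21, 42, 42, 42, 42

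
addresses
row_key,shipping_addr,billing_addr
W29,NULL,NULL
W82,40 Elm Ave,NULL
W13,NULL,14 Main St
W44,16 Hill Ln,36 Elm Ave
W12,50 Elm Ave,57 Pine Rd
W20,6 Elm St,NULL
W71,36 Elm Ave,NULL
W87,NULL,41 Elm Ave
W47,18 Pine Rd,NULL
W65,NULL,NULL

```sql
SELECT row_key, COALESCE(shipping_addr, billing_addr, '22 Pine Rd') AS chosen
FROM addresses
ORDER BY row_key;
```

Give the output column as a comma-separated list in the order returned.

50 Elm Ave, 14 Main St, 6 Elm St, 22 Pine Rd, 16 Hill Ln, 18 Pine Rd, 22 Pine Rd, 36 Elm Ave, 40 Elm Ave, 41 Elm Ave

row_key=W12: shipping_addr=50 Elm Ave → 50 Elm Ave
row_key=W13: shipping_addr=NULL, billing_addr=14 Main St → 14 Main St
row_key=W20: shipping_addr=6 Elm St → 6 Elm St
row_key=W29: shipping_addr=NULL, billing_addr=NULL, → literal 22 Pine Rd → 22 Pine Rd
row_key=W44: shipping_addr=16 Hill Ln → 16 Hill Ln
row_key=W47: shipping_addr=18 Pine Rd → 18 Pine Rd
row_key=W65: shipping_addr=NULL, billing_addr=NULL, → literal 22 Pine Rd → 22 Pine Rd
row_key=W71: shipping_addr=36 Elm Ave → 36 Elm Ave
row_key=W82: shipping_addr=40 Elm Ave → 40 Elm Ave
row_key=W87: shipping_addr=NULL, billing_addr=41 Elm Ave → 41 Elm Ave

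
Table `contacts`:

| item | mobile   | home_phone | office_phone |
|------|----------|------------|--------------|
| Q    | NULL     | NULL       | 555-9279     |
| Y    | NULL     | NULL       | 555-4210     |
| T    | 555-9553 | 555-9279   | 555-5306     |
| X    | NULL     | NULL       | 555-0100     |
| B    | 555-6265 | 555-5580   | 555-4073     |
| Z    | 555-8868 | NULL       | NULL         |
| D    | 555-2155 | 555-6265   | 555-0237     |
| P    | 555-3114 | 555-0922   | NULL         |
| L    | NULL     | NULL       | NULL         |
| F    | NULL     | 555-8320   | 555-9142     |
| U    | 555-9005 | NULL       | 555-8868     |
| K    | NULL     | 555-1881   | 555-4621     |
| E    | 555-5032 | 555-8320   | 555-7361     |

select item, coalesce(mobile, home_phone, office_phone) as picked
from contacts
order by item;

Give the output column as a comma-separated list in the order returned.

555-6265, 555-2155, 555-5032, 555-8320, 555-1881, NULL, 555-3114, 555-9279, 555-9553, 555-9005, 555-0100, 555-4210, 555-8868

item=B: mobile=555-6265 → 555-6265
item=D: mobile=555-2155 → 555-2155
item=E: mobile=555-5032 → 555-5032
item=F: mobile=NULL, home_phone=555-8320 → 555-8320
item=K: mobile=NULL, home_phone=555-1881 → 555-1881
item=L: mobile=NULL, home_phone=NULL, office_phone=NULL (all NULL) → NULL
item=P: mobile=555-3114 → 555-3114
item=Q: mobile=NULL, home_phone=NULL, office_phone=555-9279 → 555-9279
item=T: mobile=555-9553 → 555-9553
item=U: mobile=555-9005 → 555-9005
item=X: mobile=NULL, home_phone=NULL, office_phone=555-0100 → 555-0100
item=Y: mobile=NULL, home_phone=NULL, office_phone=555-4210 → 555-4210
item=Z: mobile=555-8868 → 555-8868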